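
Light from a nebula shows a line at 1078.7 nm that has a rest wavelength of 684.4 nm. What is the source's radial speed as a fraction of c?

0.426c

λ'/λ₀ = 1.5761 > 1 (redshift), so the source is receding.
λ'/λ₀ = √((1 + β)/(1 − β)) for a receding source ⇒ β = (r² − 1)/(r² + 1) with r = λ'/λ₀.
β = (2.4842 − 1)/(2.4842 + 1) ≈ 0.426.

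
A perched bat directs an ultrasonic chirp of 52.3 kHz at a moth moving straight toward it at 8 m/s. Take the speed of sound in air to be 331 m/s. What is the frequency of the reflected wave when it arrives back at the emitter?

54.9 kHz

At the moth (a moving observer), f₁ = f₀ · (v + u)/v = 52.3 × 339/331 ≈ 53.6 kHz.
On reflection it acts as a source moving toward the stationary detector: f₂ = f₁ · v/(v − u) = 53.6 × 331/323 ≈ 54.9 kHz.
Equivalently f₂ = f₀ · (v + u)/(v − u).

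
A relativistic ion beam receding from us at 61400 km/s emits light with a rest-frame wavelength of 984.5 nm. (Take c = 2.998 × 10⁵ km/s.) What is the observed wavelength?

β = v/c = 61400/299800 = 0.2048.
Relativistic Doppler for wavelength: λ' = λ₀ · √((1 + β)/(1 − β)).
λ' = 984.5 × √(1.2048/0.7952) = 984.5 × 1.23089 ≈ 1211.8 nm.

1211.8 nm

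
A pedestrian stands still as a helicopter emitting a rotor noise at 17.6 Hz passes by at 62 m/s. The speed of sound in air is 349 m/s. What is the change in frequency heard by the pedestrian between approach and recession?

6.46 Hz

Approaching: f₁ = f · v/(v − v_s) = 17.6 × 349/287 ≈ 21.40 Hz.
Receding: f₂ = f · v/(v + v_s) = 17.6 × 349/411 ≈ 14.95 Hz.
Drop: f₁ − f₂ = 2f·v·v_s/(v² − v_s²) = 2 × 17.6 × 349 × 62/(349² − 62²) ≈ 6.46 Hz.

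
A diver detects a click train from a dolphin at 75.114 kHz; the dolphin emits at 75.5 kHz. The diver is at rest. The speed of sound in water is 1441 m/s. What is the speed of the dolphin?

f' < f, so the dolphin is receding.
f' = f · v/(v + v_s) ⇒ v_s = v · |1 − f/f'|.
v_s = 1441 × |1 − 75.5/75.114| = 1441 × 0.005139 ≈ 7.4 m/s.

7.4 m/s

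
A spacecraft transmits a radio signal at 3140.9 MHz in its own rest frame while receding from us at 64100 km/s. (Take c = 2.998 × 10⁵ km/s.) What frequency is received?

β = v/c = 64100/299800 = 0.2138.
Relativistic Doppler for frequency: f' = f₀ · √((1 − β)/(1 + β)).
f' = 3140.9 × √(0.7862/1.2138) = 3140.9 × 0.80480 ≈ 2527.8 MHz.

2527.8 MHz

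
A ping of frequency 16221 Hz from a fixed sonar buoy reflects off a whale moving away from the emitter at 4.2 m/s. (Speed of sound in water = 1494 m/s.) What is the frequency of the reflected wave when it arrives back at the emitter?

The whale first receives the wave as a moving observer: f₁ = f₀ · (v − u)/v = 16221 × (1494 − 4.2)/1494 ≈ 16175 Hz.
The reflection then acts as a moving source: f₂ = f₁ · v/(v + u) ≈ 16130 Hz.
Equivalently f₂ = f₀ · (v − u)/(v + u).

16130 Hz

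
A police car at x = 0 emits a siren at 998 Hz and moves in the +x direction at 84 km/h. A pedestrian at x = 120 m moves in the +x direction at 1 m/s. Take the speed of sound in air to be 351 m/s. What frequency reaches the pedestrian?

1066 Hz

84 km/h = 23.33 m/s.
The observer lies on the +x side, so the source is heading toward the observer and the observer is heading away from the source.
General Doppler shift: f' = f · (v − v_o)/(v − v_s).
f' = 998 × (351 − 1)/(351 − 23.33) = 998 × 350/327.67 ≈ 1066 Hz.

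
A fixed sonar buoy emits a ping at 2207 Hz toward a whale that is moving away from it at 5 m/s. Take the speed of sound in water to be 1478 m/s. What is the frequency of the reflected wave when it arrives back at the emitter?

2192 Hz

At the whale (a moving observer), f₁ = f₀ · (v − u)/v = 2207 × 1473/1478 ≈ 2200 Hz.
On reflection it acts as a source moving away from the stationary detector: f₂ = f₁ · v/(v + u) = 2200 × 1478/1483 ≈ 2192 Hz.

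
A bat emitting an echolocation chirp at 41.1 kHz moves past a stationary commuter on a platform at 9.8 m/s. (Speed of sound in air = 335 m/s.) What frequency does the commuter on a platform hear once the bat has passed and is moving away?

Receding: f₂ = f · v/(v + v_s) = 41.1 × 335/344.8 ≈ 39.9 kHz.

39.9 kHz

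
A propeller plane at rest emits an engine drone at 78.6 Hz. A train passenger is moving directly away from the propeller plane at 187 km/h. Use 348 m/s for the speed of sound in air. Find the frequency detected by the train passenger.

187 km/h = 51.94 m/s.
Only the observer moves, away from the source, so f' = f · (v − v_o)/v.
f' = 78.6 × (348 − 51.94)/348 = 78.6 × 296.06/348 ≈ 67 Hz.

67 Hz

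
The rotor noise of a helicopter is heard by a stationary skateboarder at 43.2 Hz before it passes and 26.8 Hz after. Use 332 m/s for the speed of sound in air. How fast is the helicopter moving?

78 m/s

f₁/f₂ = (v + v_s)/(v − v_s), so v_s = v · (f₁ − f₂)/(f₁ + f₂).
v_s = 332 × (43.2 − 26.8)/(43.2 + 26.8) = 332 × 16.4/70.0 ≈ 78 m/s.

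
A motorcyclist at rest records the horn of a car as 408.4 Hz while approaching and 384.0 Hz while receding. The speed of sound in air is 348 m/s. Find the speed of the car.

f₁/f₂ = (v + v_s)/(v − v_s), so v_s = v · (f₁ − f₂)/(f₁ + f₂).
v_s = 348 × (408.4 − 384.0)/(408.4 + 384.0) = 348 × 24.4/792.4 ≈ 10.7 m/s.

10.7 m/s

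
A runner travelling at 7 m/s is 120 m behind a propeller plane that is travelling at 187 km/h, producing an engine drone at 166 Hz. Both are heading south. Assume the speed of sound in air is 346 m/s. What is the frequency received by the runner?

187 km/h = 51.94 m/s.
The runner is behind, so the propeller plane is moving away from it while the runner is moving toward the propeller plane.
General Doppler shift: f' = f · (v + v_o)/(v + v_s).
f' = 166 × (346 + 7)/(346 + 51.94) = 166 × 353/397.94 ≈ 147 Hz.

147 Hz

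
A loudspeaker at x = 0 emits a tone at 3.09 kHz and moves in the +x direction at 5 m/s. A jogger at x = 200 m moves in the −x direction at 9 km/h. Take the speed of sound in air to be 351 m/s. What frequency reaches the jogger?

3.16 kHz

9 km/h = 2.5 m/s.
The observer lies on the +x side, so the source is heading toward the observer and the observer is heading toward the source.
General Doppler shift: f' = f · (v + v_o)/(v − v_s).
f' = 3.09 × (351 + 2.5)/(351 − 5) = 3.09 × 353.5/346 ≈ 3.16 kHz.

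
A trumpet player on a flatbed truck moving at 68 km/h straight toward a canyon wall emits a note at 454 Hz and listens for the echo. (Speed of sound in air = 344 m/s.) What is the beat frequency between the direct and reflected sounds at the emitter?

52.8 Hz

68 km/h = 18.89 m/s.
The canyon wall receives the sound from a moving source: f₁ = f₀ · v/(v − v_e) = 454 × 344/325.11 ≈ 480.4 Hz.
On the return leg the trumpet player on a flatbed truck is a moving observer: f₂ = f₁ · (v + v_e)/v = 480.4 × 362.89/344 ≈ 506.8 Hz.
Beat against the emitted tone: |f₂ − f₀| = 2v_e·f₀/(v − v_e) = 2 × 18.89 × 454/325.11 ≈ 52.8 Hz.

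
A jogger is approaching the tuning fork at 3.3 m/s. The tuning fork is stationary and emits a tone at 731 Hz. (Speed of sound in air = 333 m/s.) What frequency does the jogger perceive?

738 Hz

Only the observer moves, toward the source, so f' = f · (v + v_o)/v.
f' = 731 × (333 + 3.3)/333 = 731 × 336.3/333 ≈ 738 Hz.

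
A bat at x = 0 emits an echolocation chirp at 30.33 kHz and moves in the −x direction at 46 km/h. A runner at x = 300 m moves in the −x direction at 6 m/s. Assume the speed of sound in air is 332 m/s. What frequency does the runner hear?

29.7 kHz

46 km/h = 12.78 m/s.
The observer lies on the +x side, so the source is heading away from the observer and the observer is heading toward the source.
With source receding and observer approaching, f' = f · (v + v_o)/(v + v_s).
f' = 30.33 × (332 + 6)/(332 + 12.78) = 30.33 × 338/344.78 ≈ 29.7 kHz.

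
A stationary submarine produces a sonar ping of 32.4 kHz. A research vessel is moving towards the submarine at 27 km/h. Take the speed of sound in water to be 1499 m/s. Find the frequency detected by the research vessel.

32.6 kHz

27 km/h = 7.5 m/s.
Only the observer moves, toward the source, so f' = f · (v + v_o)/v.
f' = 32.4 × (1499 + 7.5)/1499 = 32.4 × 1506.5/1499 ≈ 32.6 kHz.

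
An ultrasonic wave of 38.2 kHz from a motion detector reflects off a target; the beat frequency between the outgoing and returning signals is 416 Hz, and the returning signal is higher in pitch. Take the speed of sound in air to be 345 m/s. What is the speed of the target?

1.87 m/s

Double Doppler shift off a moving reflector: f₂ = f₀ · (v + u)/(v − u) (u > 0 toward emitter).
Returning signal is higher, so f₂ = f₀ + Δf = 38200 + 416 = 38616 Hz.
Rearranging, u = v · (f₂ − f₀)/(f₂ + f₀) = 345 × 416/76816 ≈ 1.87 m/s.
So the target is moving at 1.87 m/s toward the emitter.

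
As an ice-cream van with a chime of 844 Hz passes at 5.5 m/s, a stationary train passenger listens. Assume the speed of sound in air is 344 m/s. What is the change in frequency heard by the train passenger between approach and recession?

Approaching: f₁ = f · v/(v − v_s) = 844 × 344/338.5 ≈ 857.7 Hz.
Receding: f₂ = f · v/(v + v_s) = 844 × 344/349.5 ≈ 830.7 Hz.
Drop: f₁ − f₂ = 2f·v·v_s/(v² − v_s²) = 2 × 844 × 344 × 5.5/(344² − 5.5²) ≈ 27.0 Hz.

27.0 Hz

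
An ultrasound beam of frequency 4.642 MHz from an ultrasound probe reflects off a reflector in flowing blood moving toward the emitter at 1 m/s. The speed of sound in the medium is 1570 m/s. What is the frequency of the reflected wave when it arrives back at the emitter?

4.648 MHz

The reflector in flowing blood first receives the wave as a moving observer: f₁ = f₀ · (v + u)/v = 4.642 × (1570 + 1)/1570 ≈ 4.645 MHz.
On reflection it acts as a source moving toward the stationary detector: f₂ = f₁ · v/(v − u) = 4.645 × 1570/1569 ≈ 4.648 MHz.
Equivalently f₂ = f₀ · (v + u)/(v − u).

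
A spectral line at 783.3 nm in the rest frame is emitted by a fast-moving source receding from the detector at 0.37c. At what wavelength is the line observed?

1155.1 nm

Relativistic Doppler for wavelength: λ' = λ₀ · √((1 + β)/(1 − β)).
λ' = 783.3 × √(1.3700/0.6300) = 783.3 × 1.47465 ≈ 1155.1 nm.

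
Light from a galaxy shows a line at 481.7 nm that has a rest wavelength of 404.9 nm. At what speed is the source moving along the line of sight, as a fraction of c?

λ'/λ₀ = 1.1897 > 1 (redshift), so the source is receding.
λ'/λ₀ = √((1 + β)/(1 − β)) for a receding source ⇒ β = (r² − 1)/(r² + 1) with r = λ'/λ₀.
β = (1.4153 − 1)/(1.4153 + 1) ≈ 0.172.

0.172c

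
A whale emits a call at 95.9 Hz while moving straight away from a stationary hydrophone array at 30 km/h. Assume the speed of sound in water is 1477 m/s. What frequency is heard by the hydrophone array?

95 Hz

30 km/h = 8.333 m/s.
Only the source moves, away from the listener, so f' = f · v/(v + v_s).
f' = 95.9 × 1477/(1477 + 8.333) = 95.9 × 1477/1485 ≈ 95 Hz.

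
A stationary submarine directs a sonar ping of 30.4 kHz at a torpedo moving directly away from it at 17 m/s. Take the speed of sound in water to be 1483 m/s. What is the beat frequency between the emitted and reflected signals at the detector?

689 Hz

At the torpedo (a moving observer), f₁ = f₀ · (v − u)/v = 30.4 × 1466/1483 ≈ 30.052 kHz.
On reflection it acts as a source moving away from the stationary detector: f₂ = f₁ · v/(v + u) = 30.052 × 1483/1500 ≈ 29.711 kHz.
Equivalently f₂ = f₀ · (v − u)/(v + u).
Beat frequency (with f₀ = 30400 Hz): |f₂ − f₀| = 2u·f₀/(v + u) = 2 × 17 × 30400/1500 ≈ 689 Hz.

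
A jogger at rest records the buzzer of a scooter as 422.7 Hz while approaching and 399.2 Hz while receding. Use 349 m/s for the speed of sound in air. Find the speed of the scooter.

f₁/f₂ = (v + v_s)/(v − v_s), so v_s = v · (f₁ − f₂)/(f₁ + f₂).
v_s = 349 × (422.7 − 399.2)/(422.7 + 399.2) = 349 × 23.5/821.9 ≈ 10.0 m/s.

10.0 m/s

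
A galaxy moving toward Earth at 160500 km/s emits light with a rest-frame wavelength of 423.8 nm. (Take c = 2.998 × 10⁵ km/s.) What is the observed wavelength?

233.1 nm

β = v/c = 160500/299800 = 0.5354.
Relativistic Doppler for wavelength: λ' = λ₀ · √((1 − β)/(1 + β)).
λ' = 423.8 × √(0.4646/1.5354) = 423.8 × 0.55012 ≈ 233.1 nm.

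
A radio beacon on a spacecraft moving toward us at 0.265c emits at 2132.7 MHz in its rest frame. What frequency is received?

2797.9 MHz

Relativistic Doppler for frequency: f' = f₀ · √((1 + β)/(1 − β)).
f' = 2132.7 × √(1.2650/0.7350) = 2132.7 × 1.31190 ≈ 2797.9 MHz.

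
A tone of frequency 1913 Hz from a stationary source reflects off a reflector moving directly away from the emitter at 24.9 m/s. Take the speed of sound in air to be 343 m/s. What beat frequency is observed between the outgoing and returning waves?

259 Hz

At the reflector (a moving observer), f₁ = f₀ · (v − u)/v = 1913 × 318.1/343 ≈ 1774 Hz.
The reflection then acts as a moving source: f₂ = f₁ · v/(v + u) ≈ 1654 Hz.
Equivalently f₂ = f₀ · (v − u)/(v + u).
Beat frequency: |f₂ − f₀| = 2u·f₀/(v + u) = 2 × 24.9 × 1913/367.9 ≈ 259 Hz.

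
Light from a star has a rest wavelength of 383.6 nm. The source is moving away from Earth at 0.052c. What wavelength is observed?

404.1 nm

Relativistic Doppler for wavelength: λ' = λ₀ · √((1 + β)/(1 − β)).
λ' = 383.6 × √(1.0520/0.9480) = 383.6 × 1.05343 ≈ 404.1 nm.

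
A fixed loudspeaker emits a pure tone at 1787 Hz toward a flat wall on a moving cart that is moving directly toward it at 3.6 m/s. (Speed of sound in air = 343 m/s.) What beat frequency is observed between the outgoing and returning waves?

37.9 Hz

The flat wall on a moving cart first receives the wave as a moving observer: f₁ = f₀ · (v + u)/v = 1787 × (343 + 3.6)/343 ≈ 1805.8 Hz.
On reflection it acts as a source moving toward the stationary detector: f₂ = f₁ · v/(v − u) = 1805.8 × 343/339.4 ≈ 1824.9 Hz.
Equivalently f₂ = f₀ · (v + u)/(v − u).
Beat frequency: |f₂ − f₀| = 2u·f₀/(v − u) = 2 × 3.6 × 1787/339.4 ≈ 37.9 Hz.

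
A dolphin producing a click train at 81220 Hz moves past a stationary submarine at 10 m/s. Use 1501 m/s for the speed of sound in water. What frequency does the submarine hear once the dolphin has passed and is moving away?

Receding: f₂ = f · v/(v + v_s) = 81220 × 1501/1511 ≈ 80682 Hz.

80682 Hz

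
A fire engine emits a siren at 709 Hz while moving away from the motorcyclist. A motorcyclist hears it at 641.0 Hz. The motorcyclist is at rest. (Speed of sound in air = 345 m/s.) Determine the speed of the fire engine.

37 m/s

f' = f · v/(v + v_s) ⇒ v_s = v · |1 − f/f'|.
v_s = 345 × |1 − 709/641.0| = 345 × 0.1061 ≈ 37 m/s.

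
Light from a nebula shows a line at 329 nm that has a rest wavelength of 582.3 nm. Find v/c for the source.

λ'/λ₀ = 0.5650 < 1 (blueshift), so the source is approaching.
λ'/λ₀ = √((1 − β)/(1 + β)) for an approaching source ⇒ β = (1 − r²)/(1 + r²) with r = λ'/λ₀.
β = (1 − 0.3192)/(1 + 0.3192) ≈ 0.516.

0.516c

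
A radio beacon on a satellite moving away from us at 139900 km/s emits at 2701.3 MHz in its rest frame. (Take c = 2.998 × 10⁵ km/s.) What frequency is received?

1629.0 MHz

β = v/c = 139900/299800 = 0.4666.
Relativistic Doppler for frequency: f' = f₀ · √((1 − β)/(1 + β)).
f' = 2701.3 × √(0.5334/1.4666) = 2701.3 × 0.60304 ≈ 1629.0 MHz.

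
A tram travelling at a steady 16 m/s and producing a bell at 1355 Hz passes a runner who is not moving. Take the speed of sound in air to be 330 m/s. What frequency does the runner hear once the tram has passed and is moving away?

Receding: f₂ = f · v/(v + v_s) = 1355 × 330/346 ≈ 1292 Hz.

1292 Hz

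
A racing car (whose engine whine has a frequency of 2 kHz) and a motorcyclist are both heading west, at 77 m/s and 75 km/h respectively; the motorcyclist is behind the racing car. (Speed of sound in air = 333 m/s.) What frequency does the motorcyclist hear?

75 km/h = 20.83 m/s.
The motorcyclist is behind, so the racing car is moving away from it while the motorcyclist is moving toward the racing car.
Both move, so f' = f · (v + v_o)/(v + v_s).
f' = 2 × (333 + 20.83)/(333 + 77) = 2 × 353.83/410 ≈ 1.726 kHz.

1.726 kHz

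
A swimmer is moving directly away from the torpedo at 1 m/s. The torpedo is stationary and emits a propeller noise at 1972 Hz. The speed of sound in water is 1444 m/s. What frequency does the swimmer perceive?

Only the observer moves, away from the source, so f' = f · (v − v_o)/v.
f' = 1972 × (1444 − 1)/1444 = 1972 × 1443/1444 ≈ 1971 Hz.

1971 Hz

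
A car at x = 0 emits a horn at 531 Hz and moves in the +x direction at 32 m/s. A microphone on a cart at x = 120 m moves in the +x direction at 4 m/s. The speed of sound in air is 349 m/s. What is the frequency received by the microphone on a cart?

The observer lies on the +x side, so the source is heading toward the observer and the observer is heading away from the source.
General Doppler shift: f' = f · (v − v_o)/(v − v_s).
f' = 531 × (349 − 4)/(349 − 32) = 531 × 345/317 ≈ 578 Hz.

578 Hz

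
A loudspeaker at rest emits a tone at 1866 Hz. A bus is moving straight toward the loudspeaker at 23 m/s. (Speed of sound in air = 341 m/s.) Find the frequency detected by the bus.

1992 Hz

Only the observer moves, toward the source, so f' = f · (v + v_o)/v.
f' = 1866 × (341 + 23)/341 = 1866 × 364/341 ≈ 1992 Hz.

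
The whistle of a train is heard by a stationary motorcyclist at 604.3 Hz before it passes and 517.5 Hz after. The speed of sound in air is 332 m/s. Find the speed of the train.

26 m/s

f₁/f₂ = (v + v_s)/(v − v_s), so v_s = v · (f₁ − f₂)/(f₁ + f₂).
v_s = 332 × (604.3 − 517.5)/(604.3 + 517.5) = 332 × 86.8/1121.8 ≈ 26 m/s.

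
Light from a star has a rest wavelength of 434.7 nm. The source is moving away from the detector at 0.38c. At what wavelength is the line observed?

648.5 nm

Relativistic Doppler for wavelength: λ' = λ₀ · √((1 + β)/(1 − β)).
λ' = 434.7 × √(1.3800/0.6200) = 434.7 × 1.49191 ≈ 648.5 nm.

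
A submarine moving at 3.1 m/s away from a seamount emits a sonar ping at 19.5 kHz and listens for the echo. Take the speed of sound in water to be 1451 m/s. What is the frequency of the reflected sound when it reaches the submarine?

19.42 kHz

The seamount receives the sound from a moving source: f₁ = f₀ · v/(v + v_e) = 19.5 × 1451/1454.1 ≈ 19.46 kHz.
On the return leg the submarine is a moving observer: f₂ = f₁ · (v − v_e)/v = 19.46 × 1447.9/1451 ≈ 19.42 kHz.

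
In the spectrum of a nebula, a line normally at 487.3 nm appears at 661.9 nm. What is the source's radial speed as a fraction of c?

0.297

λ'/λ₀ = 1.3583 > 1 (redshift), so the source is receding.
λ'/λ₀ = √((1 + β)/(1 − β)) for a receding source ⇒ β = (r² − 1)/(r² + 1) with r = λ'/λ₀.
β = (1.8450 − 1)/(1.8450 + 1) ≈ 0.297.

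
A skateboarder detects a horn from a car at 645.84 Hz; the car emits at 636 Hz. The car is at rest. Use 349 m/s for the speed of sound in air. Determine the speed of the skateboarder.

5.4 m/s

f' > f, so the skateboarder is approaching.
f' = f · (v + v_o)/v ⇒ v_o = v · |f'/f − 1|.
v_o = 349 × |645.84/636 − 1| = 349 × 0.01547 ≈ 5.4 m/s.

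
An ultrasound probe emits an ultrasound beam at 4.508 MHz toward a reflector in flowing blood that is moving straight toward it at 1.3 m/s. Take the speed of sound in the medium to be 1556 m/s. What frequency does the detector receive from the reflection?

4.516 MHz

The reflector in flowing blood first receives the wave as a moving observer: f₁ = f₀ · (v + u)/v = 4.508 × (1556 + 1.3)/1556 ≈ 4.512 MHz.
On reflection it acts as a source moving toward the stationary detector: f₂ = f₁ · v/(v − u) = 4.512 × 1556/1554.7 ≈ 4.516 MHz.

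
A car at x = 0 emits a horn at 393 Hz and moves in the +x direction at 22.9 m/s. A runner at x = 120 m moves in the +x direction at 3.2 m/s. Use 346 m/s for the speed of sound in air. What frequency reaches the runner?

The observer lies on the +x side, so the source is heading toward the observer and the observer is heading away from the source.
With source approaching and observer receding, f' = f · (v − v_o)/(v − v_s).
f' = 393 × (346 − 3.2)/(346 − 22.9) = 393 × 342.8/323.1 ≈ 417 Hz.

417 Hz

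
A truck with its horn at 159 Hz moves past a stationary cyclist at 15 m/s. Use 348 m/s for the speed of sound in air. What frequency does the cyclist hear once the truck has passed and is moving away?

Receding: f₂ = f · v/(v + v_s) = 159 × 348/363 ≈ 152 Hz.

152 Hz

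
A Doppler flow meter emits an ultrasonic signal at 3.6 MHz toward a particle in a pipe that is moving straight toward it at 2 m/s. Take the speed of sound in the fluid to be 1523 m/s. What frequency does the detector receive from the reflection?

At the particle in a pipe (a moving observer), f₁ = f₀ · (v + u)/v = 3.6 × 1525/1523 ≈ 3.605 MHz.
On reflection it acts as a source moving toward the stationary detector: f₂ = f₁ · v/(v − u) = 3.605 × 1523/1521 ≈ 3.609 MHz.
Equivalently f₂ = f₀ · (v + u)/(v − u).

3.609 MHz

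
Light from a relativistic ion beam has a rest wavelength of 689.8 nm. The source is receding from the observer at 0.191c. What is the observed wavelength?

837.0 nm

Relativistic Doppler for wavelength: λ' = λ₀ · √((1 + β)/(1 − β)).
λ' = 689.8 × √(1.1910/0.8090) = 689.8 × 1.21334 ≈ 837.0 nm.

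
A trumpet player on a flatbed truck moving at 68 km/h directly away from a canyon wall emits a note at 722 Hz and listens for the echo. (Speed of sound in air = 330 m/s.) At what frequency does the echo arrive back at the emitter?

68 km/h = 18.89 m/s.
The canyon wall receives the sound from a moving source: f₁ = f₀ · v/(v + v_e) = 722 × 330/348.89 ≈ 683 Hz.
On the return leg the trumpet player on a flatbed truck is a moving observer: f₂ = f₁ · (v − v_e)/v = 683 × 311.11/330 ≈ 644 Hz.

644 Hz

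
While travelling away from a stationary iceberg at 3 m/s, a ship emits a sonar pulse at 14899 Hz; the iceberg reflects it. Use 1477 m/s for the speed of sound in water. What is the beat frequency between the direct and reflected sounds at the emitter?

60 Hz

The iceberg receives the sound from a moving source: f₁ = f₀ · v/(v + v_e) = 14899 × 1477/1480 ≈ 14868.8 Hz.
On the return leg the ship is a moving observer: f₂ = f₁ · (v − v_e)/v = 14868.8 × 1474/1477 ≈ 14838.6 Hz.
Beat against the emitted tone: |f₂ − f₀| = 2v_e·f₀/(v + v_e) = 2 × 3 × 14899/1480 ≈ 60 Hz.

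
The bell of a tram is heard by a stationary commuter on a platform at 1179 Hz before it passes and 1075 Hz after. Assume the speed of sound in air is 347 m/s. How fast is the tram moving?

16.0 m/s

f₁/f₂ = (v + v_s)/(v − v_s), so v_s = v · (f₁ − f₂)/(f₁ + f₂).
v_s = 347 × (1179 − 1075)/(1179 + 1075) = 347 × 104/2254 ≈ 16.0 m/s.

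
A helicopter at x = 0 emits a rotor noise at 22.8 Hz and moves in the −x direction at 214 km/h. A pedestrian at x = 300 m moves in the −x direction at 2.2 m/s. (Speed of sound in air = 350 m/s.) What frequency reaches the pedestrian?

19.6 Hz

214 km/h = 59.44 m/s.
The observer lies on the +x side, so the source is heading away from the observer and the observer is heading toward the source.
With source receding and observer approaching, f' = f · (v + v_o)/(v + v_s).
f' = 22.8 × (350 + 2.2)/(350 + 59.44) = 22.8 × 352.2/409.44 ≈ 19.6 Hz.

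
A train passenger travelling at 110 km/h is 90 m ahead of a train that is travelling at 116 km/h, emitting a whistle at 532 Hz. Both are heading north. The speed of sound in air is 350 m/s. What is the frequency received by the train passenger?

535 Hz

116 km/h = 32.22 m/s; 110 km/h = 30.56 m/s.
The train passenger is ahead, so the train is moving toward it while the train passenger is moving away from the train.
With source approaching and observer receding, f' = f · (v − v_o)/(v − v_s).
f' = 532 × (350 − 30.56)/(350 − 32.22) = 532 × 319.44/317.78 ≈ 535 Hz.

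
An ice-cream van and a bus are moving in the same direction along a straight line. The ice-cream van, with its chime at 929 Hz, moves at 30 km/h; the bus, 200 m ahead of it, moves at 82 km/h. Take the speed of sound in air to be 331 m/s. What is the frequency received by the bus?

30 km/h = 8.333 m/s; 82 km/h = 22.78 m/s.
The bus is ahead, so the ice-cream van is moving toward it while the bus is moving away from the ice-cream van.
With source approaching and observer receding, f' = f · (v − v_o)/(v − v_s).
f' = 929 × (331 − 22.78)/(331 − 8.333) = 929 × 308.22/322.67 ≈ 887 Hz.

887 Hz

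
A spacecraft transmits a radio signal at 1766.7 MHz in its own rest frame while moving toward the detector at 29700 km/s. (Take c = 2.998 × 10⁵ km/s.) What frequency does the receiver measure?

β = v/c = 29700/299800 = 0.0991.
Relativistic Doppler for frequency: f' = f₀ · √((1 + β)/(1 − β)).
f' = 1766.7 × √(1.0991/0.9009) = 1766.7 × 1.10450 ≈ 1951.3 MHz.

1951.3 MHz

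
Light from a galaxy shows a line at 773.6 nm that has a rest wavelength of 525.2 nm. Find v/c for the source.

0.369

λ'/λ₀ = 1.4730 > 1 (redshift), so the source is receding.
λ'/λ₀ = √((1 + β)/(1 − β)) for a receding source ⇒ β = (r² − 1)/(r² + 1) with r = λ'/λ₀.
β = (2.1696 − 1)/(2.1696 + 1) ≈ 0.369.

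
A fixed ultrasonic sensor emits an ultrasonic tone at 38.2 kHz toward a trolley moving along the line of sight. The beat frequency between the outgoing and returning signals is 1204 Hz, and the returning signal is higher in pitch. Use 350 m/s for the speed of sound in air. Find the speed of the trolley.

Double Doppler shift off a moving reflector: f₂ = f₀ · (v + u)/(v − u) (u > 0 toward emitter).
Returning signal is higher, so f₂ = f₀ + Δf = 38200 + 1204 = 39404 Hz.
Rearranging, u = v · (f₂ − f₀)/(f₂ + f₀) = 350 × 1204/77604 ≈ 5.4 m/s.
So the trolley is moving at 5.4 m/s toward the emitter.

5.4 m/s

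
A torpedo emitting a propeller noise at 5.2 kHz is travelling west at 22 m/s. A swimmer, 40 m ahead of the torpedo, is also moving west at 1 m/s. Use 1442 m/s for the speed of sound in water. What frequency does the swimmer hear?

5.28 kHz

The swimmer is ahead, so the torpedo is moving toward it while the swimmer is moving away from the torpedo.
With source approaching and observer receding, f' = f · (v − v_o)/(v − v_s).
f' = 5.2 × (1442 − 1)/(1442 − 22) = 5.2 × 1441/1420 ≈ 5.28 kHz.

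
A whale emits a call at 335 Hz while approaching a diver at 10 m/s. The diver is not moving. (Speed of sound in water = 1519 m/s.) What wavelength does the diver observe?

4.50 m

Moving source, stationary observer: f' = f · v/(v − v_s) since the source is approaching.
f' = 335 × 1519/(1519 − 10) ≈ 337 Hz.
λ' = v/f' = 1519/337.22 ≈ 4.50 m.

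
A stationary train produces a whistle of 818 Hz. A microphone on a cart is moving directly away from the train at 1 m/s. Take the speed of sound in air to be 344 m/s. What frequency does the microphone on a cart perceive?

Only the observer moves, away from the source, so f' = f · (v − v_o)/v.
f' = 818 × (344 − 1)/344 = 818 × 343/344 ≈ 816 Hz.

816 Hz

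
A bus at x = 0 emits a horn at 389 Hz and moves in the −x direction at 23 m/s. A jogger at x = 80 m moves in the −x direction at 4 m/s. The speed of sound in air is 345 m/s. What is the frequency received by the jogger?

The observer lies on the +x side, so the source is heading away from the observer and the observer is heading toward the source.
General Doppler shift: f' = f · (v + v_o)/(v + v_s).
f' = 389 × (345 + 4)/(345 + 23) = 389 × 349/368 ≈ 369 Hz.

369 Hz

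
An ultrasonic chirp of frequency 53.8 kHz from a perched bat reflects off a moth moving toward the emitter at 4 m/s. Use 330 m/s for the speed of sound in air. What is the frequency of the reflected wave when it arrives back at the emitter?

At the moth (a moving observer), f₁ = f₀ · (v + u)/v = 53.8 × 334/330 ≈ 54.5 kHz.
The reflection then acts as a moving source: f₂ = f₁ · v/(v − u) ≈ 55.1 kHz.
Equivalently f₂ = f₀ · (v + u)/(v − u).

55.1 kHz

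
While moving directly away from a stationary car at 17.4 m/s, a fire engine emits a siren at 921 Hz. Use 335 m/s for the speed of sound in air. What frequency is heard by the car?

876 Hz

With the source moving away from a stationary observer, f' = f · v/(v + v_s).
f' = 921 × 335/(335 + 17.4) = 921 × 335/352.4 ≈ 876 Hz.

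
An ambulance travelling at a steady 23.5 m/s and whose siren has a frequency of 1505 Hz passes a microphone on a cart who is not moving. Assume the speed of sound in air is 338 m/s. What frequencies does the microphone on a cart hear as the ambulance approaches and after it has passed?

Approaching: f₁ = f · v/(v − v_s) = 1505 × 338/314.5 ≈ 1617 Hz.
Receding: f₂ = f · v/(v + v_s) = 1505 × 338/361.5 ≈ 1407 Hz.

1617 Hz approaching; 1407 Hz receding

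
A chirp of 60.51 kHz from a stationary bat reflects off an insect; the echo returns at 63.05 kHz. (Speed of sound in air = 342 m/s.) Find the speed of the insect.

Double Doppler shift off a moving reflector: f₂ = f₀ · (v + u)/(v − u) (u > 0 toward emitter).
Rearranging, u = v · (f₂ − f₀)/(f₂ + f₀) = 342 × 2.54/123.56 ≈ 7.0 m/s.
So the insect is moving at 7.0 m/s toward the emitter.

7.0 m/s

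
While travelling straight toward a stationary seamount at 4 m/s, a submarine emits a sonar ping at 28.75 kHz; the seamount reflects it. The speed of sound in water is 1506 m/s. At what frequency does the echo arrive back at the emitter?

28.9 kHz

The seamount receives the sound from a moving source: f₁ = f₀ · v/(v − v_e) = 28.75 × 1506/1502 ≈ 28.8 kHz.
On the return leg the submarine is a moving observer: f₂ = f₁ · (v + v_e)/v = 28.8 × 1510/1506 ≈ 28.9 kHz.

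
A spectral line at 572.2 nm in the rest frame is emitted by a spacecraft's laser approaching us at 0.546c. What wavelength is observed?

310.1 nm

Relativistic Doppler for wavelength: λ' = λ₀ · √((1 − β)/(1 + β)).
λ' = 572.2 × √(0.4540/1.5460) = 572.2 × 0.54191 ≈ 310.1 nm.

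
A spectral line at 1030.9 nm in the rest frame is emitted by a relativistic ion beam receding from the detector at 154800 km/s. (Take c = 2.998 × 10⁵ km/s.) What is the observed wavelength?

1825.4 nm

β = v/c = 154800/299800 = 0.5163.
Relativistic Doppler for wavelength: λ' = λ₀ · √((1 + β)/(1 − β)).
λ' = 1030.9 × √(1.5163/0.4837) = 1030.9 × 1.77064 ≈ 1825.4 nm.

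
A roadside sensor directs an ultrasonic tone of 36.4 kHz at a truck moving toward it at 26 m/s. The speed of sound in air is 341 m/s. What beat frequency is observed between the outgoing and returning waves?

At the truck (a moving observer), f₁ = f₀ · (v + u)/v = 36.4 × 367/341 ≈ 39.18 kHz.
On reflection it acts as a source moving toward the stationary detector: f₂ = f₁ · v/(v − u) = 39.18 × 341/315 ≈ 42.41 kHz.
Equivalently f₂ = f₀ · (v + u)/(v − u).
Beat frequency (with f₀ = 36400 Hz): |f₂ − f₀| = 2u·f₀/(v − u) = 2 × 26 × 36400/315 ≈ 6009 Hz.

6009 Hz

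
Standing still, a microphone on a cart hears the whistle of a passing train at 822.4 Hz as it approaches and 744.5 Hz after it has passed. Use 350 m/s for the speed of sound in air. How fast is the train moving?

17.4 m/s

f₁/f₂ = (v + v_s)/(v − v_s), so v_s = v · (f₁ − f₂)/(f₁ + f₂).
v_s = 350 × (822.4 − 744.5)/(822.4 + 744.5) = 350 × 77.9/1566.9 ≈ 17.4 m/s.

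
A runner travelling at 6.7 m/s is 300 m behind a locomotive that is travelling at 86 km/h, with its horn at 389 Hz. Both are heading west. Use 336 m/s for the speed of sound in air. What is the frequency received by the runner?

370 Hz

86 km/h = 23.89 m/s.
The runner is behind, so the locomotive is moving away from it while the runner is moving toward the locomotive.
General Doppler shift: f' = f · (v + v_o)/(v + v_s).
f' = 389 × (336 + 6.7)/(336 + 23.89) = 389 × 342.7/359.89 ≈ 370 Hz.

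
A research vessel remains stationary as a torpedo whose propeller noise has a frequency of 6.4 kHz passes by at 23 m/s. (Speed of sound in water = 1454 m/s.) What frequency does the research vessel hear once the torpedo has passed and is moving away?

6.30 kHz

Receding: f₂ = f · v/(v + v_s) = 6.4 × 1454/1477 ≈ 6.30 kHz.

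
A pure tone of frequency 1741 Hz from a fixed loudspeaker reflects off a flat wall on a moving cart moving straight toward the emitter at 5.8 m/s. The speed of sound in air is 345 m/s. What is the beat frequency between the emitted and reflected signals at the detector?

59.5 Hz

The flat wall on a moving cart first receives the wave as a moving observer: f₁ = f₀ · (v + u)/v = 1741 × (345 + 5.8)/345 ≈ 1770.3 Hz.
The reflection then acts as a moving source: f₂ = f₁ · v/(v − u) ≈ 1800.5 Hz.
Beat frequency: |f₂ − f₀| = 2u·f₀/(v − u) = 2 × 5.8 × 1741/339.2 ≈ 59.5 Hz.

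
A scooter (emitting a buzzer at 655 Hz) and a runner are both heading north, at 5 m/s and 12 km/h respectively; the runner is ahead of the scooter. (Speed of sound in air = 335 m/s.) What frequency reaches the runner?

12 km/h = 3.333 m/s.
The runner is ahead, so the scooter is moving toward it while the runner is moving away from the scooter.
Both move, so f' = f · (v − v_o)/(v − v_s).
f' = 655 × (335 − 3.333)/(335 − 5) = 655 × 331.67/330 ≈ 658 Hz.

658 Hz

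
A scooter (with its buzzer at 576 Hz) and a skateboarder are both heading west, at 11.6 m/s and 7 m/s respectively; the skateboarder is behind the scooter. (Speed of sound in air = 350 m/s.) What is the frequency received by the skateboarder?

The skateboarder is behind, so the scooter is moving away from it while the skateboarder is moving toward the scooter.
General Doppler shift: f' = f · (v + v_o)/(v + v_s).
f' = 576 × (350 + 7)/(350 + 11.6) = 576 × 357/361.6 ≈ 569 Hz.

569 Hz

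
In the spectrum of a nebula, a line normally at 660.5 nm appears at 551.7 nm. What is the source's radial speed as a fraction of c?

λ'/λ₀ = 0.8353 < 1 (blueshift), so the source is approaching.
λ'/λ₀ = √((1 − β)/(1 + β)) for an approaching source ⇒ β = (1 − r²)/(1 + r²) with r = λ'/λ₀.
β = (1 − 0.6977)/(1 + 0.6977) ≈ 0.178.

0.178c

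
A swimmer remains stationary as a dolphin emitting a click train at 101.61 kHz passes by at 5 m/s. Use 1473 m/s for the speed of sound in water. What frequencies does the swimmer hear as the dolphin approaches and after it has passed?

102.0 kHz approaching; 101.3 kHz receding

Approaching: f₁ = f · v/(v − v_s) = 101.61 × 1473/1468 ≈ 102.0 kHz.
Receding: f₂ = f · v/(v + v_s) = 101.61 × 1473/1478 ≈ 101.3 kHz.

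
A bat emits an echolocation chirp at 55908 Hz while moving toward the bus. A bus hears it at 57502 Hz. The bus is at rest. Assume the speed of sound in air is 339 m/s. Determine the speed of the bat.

f' = f · v/(v − v_s) ⇒ v_s = v · |1 − f/f'|.
v_s = 339 × |1 − 55908/57502| = 339 × 0.02772 ≈ 9.4 m/s.

9.4 m/s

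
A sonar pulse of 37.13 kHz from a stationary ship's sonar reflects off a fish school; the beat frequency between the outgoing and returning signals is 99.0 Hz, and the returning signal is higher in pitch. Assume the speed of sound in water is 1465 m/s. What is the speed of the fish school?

Double Doppler shift off a moving reflector: f₂ = f₀ · (v + u)/(v − u) (u > 0 toward emitter).
Returning signal is higher, so f₂ = f₀ + Δf = 37130 + 99 = 37229 Hz.
Rearranging, u = v · (f₂ − f₀)/(f₂ + f₀) = 1465 × 99/74359 ≈ 1.95 m/s.
So the fish school is moving at 1.95 m/s toward the emitter.

1.95 m/s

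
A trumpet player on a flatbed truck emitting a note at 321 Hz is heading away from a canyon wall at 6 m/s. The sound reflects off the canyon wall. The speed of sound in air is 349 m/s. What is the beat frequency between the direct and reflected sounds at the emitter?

10.9 Hz

The canyon wall receives the sound from a moving source: f₁ = f₀ · v/(v + v_e) = 321 × 349/355 ≈ 315.57 Hz.
On the return leg the trumpet player on a flatbed truck is a moving observer: f₂ = f₁ · (v − v_e)/v = 315.57 × 343/349 ≈ 310.15 Hz.
Beat against the emitted tone: |f₂ − f₀| = 2v_e·f₀/(v + v_e) = 2 × 6 × 321/355 ≈ 10.9 Hz.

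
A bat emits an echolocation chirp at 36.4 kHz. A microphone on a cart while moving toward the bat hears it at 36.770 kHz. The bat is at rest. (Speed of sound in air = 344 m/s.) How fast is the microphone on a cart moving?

f' = f · (v + v_o)/v ⇒ v_o = v · |f'/f − 1|.
v_o = 344 × |36.770/36.4 − 1| = 344 × 0.01016 ≈ 3.5 m/s.

3.5 m/s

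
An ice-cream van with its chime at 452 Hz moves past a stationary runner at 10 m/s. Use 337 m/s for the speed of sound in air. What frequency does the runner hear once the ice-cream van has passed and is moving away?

439 Hz

Receding: f₂ = f · v/(v + v_s) = 452 × 337/347 ≈ 439 Hz.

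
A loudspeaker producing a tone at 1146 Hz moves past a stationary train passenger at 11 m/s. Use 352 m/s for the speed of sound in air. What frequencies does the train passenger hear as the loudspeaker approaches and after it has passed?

1183 Hz approaching; 1111 Hz receding

Approaching: f₁ = f · v/(v − v_s) = 1146 × 352/341 ≈ 1183 Hz.
Receding: f₂ = f · v/(v + v_s) = 1146 × 352/363 ≈ 1111 Hz.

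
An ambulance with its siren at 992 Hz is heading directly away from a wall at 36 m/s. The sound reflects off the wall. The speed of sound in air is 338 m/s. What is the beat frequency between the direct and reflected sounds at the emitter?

191 Hz

The wall receives the sound from a moving source: f₁ = f₀ · v/(v + v_e) = 992 × 338/374 ≈ 896.5 Hz.
On the return leg the ambulance is a moving observer: f₂ = f₁ · (v − v_e)/v = 896.5 × 302/338 ≈ 801.0 Hz.
Beat against the emitted tone: |f₂ − f₀| = 2v_e·f₀/(v + v_e) = 2 × 36 × 992/374 ≈ 191 Hz.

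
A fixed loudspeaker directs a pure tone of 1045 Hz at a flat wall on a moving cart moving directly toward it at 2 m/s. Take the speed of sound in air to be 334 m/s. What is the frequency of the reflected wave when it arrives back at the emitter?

The flat wall on a moving cart first receives the wave as a moving observer: f₁ = f₀ · (v + u)/v = 1045 × (334 + 2)/334 ≈ 1051 Hz.
The reflection then acts as a moving source: f₂ = f₁ · v/(v − u) ≈ 1058 Hz.

1058 Hz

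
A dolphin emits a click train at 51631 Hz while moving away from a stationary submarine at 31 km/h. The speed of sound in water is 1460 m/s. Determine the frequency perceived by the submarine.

31 km/h = 8.611 m/s.
Moving source, stationary observer: f' = f · v/(v + v_s) since the source is receding.
f' = 51631 × 1460/(1460 + 8.611) = 51631 × 1460/1469 ≈ 51328 Hz.

51328 Hz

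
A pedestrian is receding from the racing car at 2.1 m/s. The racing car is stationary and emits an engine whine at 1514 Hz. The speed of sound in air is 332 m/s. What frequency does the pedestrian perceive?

Moving observer, stationary source: f' = f · (v − v_o)/v.
f' = 1514 × (332 − 2.1)/332 = 1514 × 329.9/332 ≈ 1504 Hz.

1504 Hz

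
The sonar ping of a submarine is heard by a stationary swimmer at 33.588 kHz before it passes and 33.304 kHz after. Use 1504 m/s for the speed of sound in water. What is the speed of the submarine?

f₁/f₂ = (v + v_s)/(v − v_s), so v_s = v · (f₁ − f₂)/(f₁ + f₂).
v_s = 1504 × (33.588 − 33.304)/(33.588 + 33.304) = 1504 × 0.284/66.892 ≈ 6.4 m/s.

6.4 m/s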